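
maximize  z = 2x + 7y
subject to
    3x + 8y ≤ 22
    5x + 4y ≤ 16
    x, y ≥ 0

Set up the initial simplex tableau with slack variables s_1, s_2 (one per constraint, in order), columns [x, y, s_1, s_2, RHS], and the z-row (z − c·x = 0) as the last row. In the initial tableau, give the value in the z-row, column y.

The z-row carries the negated objective coefficients: the y entry is -7.

-7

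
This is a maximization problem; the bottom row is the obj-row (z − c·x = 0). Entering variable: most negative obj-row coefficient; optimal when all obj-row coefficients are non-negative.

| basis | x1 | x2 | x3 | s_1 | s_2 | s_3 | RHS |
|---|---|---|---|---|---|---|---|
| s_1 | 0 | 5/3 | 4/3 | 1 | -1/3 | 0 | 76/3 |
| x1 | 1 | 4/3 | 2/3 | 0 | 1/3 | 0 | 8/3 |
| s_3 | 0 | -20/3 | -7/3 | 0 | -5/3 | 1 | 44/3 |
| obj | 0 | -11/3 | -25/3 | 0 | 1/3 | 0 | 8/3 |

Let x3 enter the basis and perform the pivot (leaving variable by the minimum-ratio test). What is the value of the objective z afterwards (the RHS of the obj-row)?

36

Ratio test on column x3 — row 1: (76/3)/(4/3) = 19; row 2: (8/3)/(2/3) = 4; row 3: entry -7/3 ≤ 0. Minimum is 4 at row 2 (x1 leaves); pivot element 2/3.
Pivot on row 2; the obj-row RHS becomes 8/3 − (-25/3)·4 = 36.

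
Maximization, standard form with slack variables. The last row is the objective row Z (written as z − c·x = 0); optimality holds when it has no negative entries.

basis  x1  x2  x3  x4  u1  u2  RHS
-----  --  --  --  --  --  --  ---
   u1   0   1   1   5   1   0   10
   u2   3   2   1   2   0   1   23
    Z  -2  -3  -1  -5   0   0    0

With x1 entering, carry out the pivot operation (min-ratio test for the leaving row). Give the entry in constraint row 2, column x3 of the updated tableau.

1/3

Ratio test on column x1 — row 1: entry 0 ≤ 0; row 2: 23/3 = 23/3. Minimum is 23/3 at row 2 (u2 leaves); pivot element 3.
Divide row 2 by 3; eliminate column x1 from the other rows.
In the new row 2, the x3 entry is the old entry divided by the pivot: 1/3 = 1/3.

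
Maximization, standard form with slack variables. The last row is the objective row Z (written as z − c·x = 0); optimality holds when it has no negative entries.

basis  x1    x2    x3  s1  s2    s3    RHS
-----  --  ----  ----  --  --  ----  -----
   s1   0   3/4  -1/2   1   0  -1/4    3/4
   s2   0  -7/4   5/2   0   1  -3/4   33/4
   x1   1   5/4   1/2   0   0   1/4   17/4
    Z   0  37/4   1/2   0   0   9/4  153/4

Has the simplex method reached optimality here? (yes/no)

Every Z-row coefficient is ≥ 0, so the tableau is optimal.

yes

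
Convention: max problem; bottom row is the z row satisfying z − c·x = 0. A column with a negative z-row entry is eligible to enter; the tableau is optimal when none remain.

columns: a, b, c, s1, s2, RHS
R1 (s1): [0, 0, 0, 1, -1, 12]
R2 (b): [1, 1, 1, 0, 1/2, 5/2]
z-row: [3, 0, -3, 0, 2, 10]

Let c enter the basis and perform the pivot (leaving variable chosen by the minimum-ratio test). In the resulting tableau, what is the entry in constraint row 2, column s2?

1/2

Ratio test on column c — row 1: entry 0 ≤ 0; row 2: (5/2)/1 = 5/2. Minimum is 5/2 at row 2 (b leaves); pivot element 1.
Divide row 2 by 1; eliminate column c from the other rows.
In the new row 2, the s2 entry is the old entry divided by the pivot: (1/2)/1 = 1/2.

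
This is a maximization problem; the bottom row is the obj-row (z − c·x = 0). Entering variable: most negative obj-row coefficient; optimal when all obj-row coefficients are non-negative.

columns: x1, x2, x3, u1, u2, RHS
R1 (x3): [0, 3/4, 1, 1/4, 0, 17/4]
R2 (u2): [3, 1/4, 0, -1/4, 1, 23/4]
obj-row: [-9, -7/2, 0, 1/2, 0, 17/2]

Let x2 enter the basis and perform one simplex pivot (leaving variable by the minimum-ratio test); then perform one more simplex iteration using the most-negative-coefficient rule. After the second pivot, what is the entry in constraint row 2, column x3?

-1/9

Ratio test on column x2 — row 1: (17/4)/(3/4) = 17/3; row 2: (23/4)/(1/4) = 23. Minimum is 17/3 at row 1 (x3 leaves); pivot element 3/4.
Divide row 1 by 3/4; eliminate column x2 from the other rows.
Second iteration: most negative obj-row entry is -9 in column x1, so x1 enters.
Ratio test on column x1 — row 1: entry 0 ≤ 0; row 2: (13/3)/3 = 13/9. Minimum is 13/9 at row 2 (u2 leaves); pivot element 3.
Divide row 2 by 3; eliminate column x1 from the other rows.
After both pivots, the entry at constraint row 2, column x3 is -1/9.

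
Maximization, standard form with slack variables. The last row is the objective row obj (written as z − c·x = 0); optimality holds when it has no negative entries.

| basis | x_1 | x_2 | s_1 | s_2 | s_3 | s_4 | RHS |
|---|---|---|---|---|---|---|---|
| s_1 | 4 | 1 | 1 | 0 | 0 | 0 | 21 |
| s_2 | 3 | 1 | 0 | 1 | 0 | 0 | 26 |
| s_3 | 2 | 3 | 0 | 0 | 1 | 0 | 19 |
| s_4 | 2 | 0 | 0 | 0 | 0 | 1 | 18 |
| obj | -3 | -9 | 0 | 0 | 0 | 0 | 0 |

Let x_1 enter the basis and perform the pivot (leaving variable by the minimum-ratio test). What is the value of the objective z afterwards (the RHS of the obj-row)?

63/4

Ratio test on column x_1 — row 1: 21/4 = 21/4; row 2: 26/3 = 26/3; row 3: 19/2 = 19/2; row 4: 18/2 = 9. Minimum is 21/4 at row 1 (s_1 leaves); pivot element 4.
Pivot on row 1; the obj-row RHS becomes 0 − (-3)·(21/4) = 63/4.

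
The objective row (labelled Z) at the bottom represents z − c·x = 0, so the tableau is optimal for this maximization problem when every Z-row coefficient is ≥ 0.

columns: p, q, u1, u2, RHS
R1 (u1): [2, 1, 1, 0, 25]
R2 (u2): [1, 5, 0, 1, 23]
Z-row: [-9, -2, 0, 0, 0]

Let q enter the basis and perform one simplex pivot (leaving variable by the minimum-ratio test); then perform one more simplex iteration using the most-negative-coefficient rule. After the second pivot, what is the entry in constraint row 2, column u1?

-1/9

Ratio test on column q — row 1: 25/1 = 25; row 2: 23/5 = 23/5. Minimum is 23/5 at row 2 (u2 leaves); pivot element 5.
Divide row 2 by 5; eliminate column q from the other rows.
Second iteration: most negative Z-row entry is -43/5 in column p, so p enters.
Ratio test on column p — row 1: (102/5)/(9/5) = 34/3; row 2: (23/5)/(1/5) = 23. Minimum is 34/3 at row 1 (u1 leaves); pivot element 9/5.
Divide row 1 by 9/5; eliminate column p from the other rows.
After both pivots, the entry at constraint row 2, column u1 is -1/9.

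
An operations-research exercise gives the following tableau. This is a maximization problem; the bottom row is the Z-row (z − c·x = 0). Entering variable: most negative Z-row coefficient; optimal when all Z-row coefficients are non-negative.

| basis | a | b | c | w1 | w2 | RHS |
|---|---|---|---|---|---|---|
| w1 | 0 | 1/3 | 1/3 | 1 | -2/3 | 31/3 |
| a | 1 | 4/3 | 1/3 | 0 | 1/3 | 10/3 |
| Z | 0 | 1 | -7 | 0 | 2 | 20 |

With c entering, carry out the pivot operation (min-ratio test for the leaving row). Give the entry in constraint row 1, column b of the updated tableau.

-1

Ratio test on column c — row 1: (31/3)/(1/3) = 31; row 2: (10/3)/(1/3) = 10. Minimum is 10 at row 2 (a leaves); pivot element 1/3.
Divide row 2 by 1/3; eliminate column c from the other rows.
Row 1 update in column b: 1/3 − (1/3)·4 = -1.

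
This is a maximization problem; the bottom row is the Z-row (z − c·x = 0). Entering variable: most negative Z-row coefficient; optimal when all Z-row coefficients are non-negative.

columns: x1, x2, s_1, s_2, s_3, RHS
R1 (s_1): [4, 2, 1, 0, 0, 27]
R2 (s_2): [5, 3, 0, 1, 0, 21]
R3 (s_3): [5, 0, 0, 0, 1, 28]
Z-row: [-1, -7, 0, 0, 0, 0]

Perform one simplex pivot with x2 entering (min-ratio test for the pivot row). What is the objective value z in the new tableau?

49

Ratio test on column x2 — row 1: 27/2 = 27/2; row 2: 21/3 = 7; row 3: entry 0 ≤ 0. Minimum is 7 at row 2 (s_2 leaves); pivot element 3.
Pivot on row 2; the Z-row RHS becomes 0 − (-7)·7 = 49.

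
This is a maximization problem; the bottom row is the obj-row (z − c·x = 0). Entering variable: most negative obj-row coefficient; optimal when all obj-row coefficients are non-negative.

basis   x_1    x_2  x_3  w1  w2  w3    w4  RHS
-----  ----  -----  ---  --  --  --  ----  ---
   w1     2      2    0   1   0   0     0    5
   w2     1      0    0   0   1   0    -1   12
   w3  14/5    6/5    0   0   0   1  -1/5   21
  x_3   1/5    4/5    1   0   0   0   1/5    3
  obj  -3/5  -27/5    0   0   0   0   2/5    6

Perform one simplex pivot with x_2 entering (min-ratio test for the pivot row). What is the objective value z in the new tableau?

39/2

Ratio test on column x_2 — row 1: 5/2 = 5/2; row 2: entry 0 ≤ 0; row 3: 21/(6/5) = 35/2; row 4: 3/(4/5) = 15/4. Minimum is 5/2 at row 1 (w1 leaves); pivot element 2.
Pivot on row 1; the obj-row RHS becomes 6 − (-27/5)·(5/2) = 39/2.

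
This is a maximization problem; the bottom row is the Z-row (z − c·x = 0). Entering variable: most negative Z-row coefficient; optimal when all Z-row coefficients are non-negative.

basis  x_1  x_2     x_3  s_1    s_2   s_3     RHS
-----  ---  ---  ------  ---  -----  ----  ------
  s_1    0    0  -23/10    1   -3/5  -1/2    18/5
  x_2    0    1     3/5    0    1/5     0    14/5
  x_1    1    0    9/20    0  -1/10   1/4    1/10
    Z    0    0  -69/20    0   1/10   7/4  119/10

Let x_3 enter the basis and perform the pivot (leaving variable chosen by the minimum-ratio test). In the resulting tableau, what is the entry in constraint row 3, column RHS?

Ratio test on column x_3 — row 1: entry -23/10 ≤ 0; row 2: (14/5)/(3/5) = 14/3; row 3: (1/10)/(9/20) = 2/9. Minimum is 2/9 at row 3 (x_1 leaves); pivot element 9/20.
Divide row 3 by 9/20; eliminate column x_3 from the other rows.
In the new row 3, the RHS entry is the old entry divided by the pivot: (1/10)/(9/20) = 2/9.

2/9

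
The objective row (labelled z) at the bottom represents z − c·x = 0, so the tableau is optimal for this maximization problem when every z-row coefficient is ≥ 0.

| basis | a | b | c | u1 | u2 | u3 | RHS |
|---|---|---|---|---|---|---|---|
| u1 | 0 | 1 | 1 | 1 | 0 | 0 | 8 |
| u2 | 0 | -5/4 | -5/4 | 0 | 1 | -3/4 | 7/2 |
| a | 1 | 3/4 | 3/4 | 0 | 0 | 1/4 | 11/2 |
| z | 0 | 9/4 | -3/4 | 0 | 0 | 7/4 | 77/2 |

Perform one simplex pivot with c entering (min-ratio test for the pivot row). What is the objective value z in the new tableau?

44

Ratio test on column c — row 1: 8/1 = 8; row 2: entry -5/4 ≤ 0; row 3: (11/2)/(3/4) = 22/3. Minimum is 22/3 at row 3 (a leaves); pivot element 3/4.
Pivot on row 3; the z-row RHS becomes 77/2 − (-3/4)·(22/3) = 44.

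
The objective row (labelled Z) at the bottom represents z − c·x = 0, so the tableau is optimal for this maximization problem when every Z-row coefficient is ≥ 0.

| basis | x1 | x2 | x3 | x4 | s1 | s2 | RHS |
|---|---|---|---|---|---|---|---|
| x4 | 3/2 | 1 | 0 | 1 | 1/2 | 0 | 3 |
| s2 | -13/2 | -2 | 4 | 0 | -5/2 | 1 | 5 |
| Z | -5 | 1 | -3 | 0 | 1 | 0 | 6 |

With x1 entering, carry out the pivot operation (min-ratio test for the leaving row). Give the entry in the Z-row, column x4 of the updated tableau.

Ratio test on column x1 — row 1: 3/(3/2) = 2; row 2: entry -13/2 ≤ 0. Minimum is 2 at row 1 (x4 leaves); pivot element 3/2.
Divide row 1 by 3/2; eliminate column x1 from the other rows.
Z-row update in column x4: 0 − (-5)·(2/3) = 10/3.

10/3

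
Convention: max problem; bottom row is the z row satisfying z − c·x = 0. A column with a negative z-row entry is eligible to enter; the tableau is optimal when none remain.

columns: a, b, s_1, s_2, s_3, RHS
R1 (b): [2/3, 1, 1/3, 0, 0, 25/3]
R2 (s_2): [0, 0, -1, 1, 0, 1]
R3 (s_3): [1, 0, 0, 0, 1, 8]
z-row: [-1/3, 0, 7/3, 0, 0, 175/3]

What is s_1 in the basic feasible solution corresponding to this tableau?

0

s_1 is not in the basis, so in the current basic feasible solution s_1 = 0.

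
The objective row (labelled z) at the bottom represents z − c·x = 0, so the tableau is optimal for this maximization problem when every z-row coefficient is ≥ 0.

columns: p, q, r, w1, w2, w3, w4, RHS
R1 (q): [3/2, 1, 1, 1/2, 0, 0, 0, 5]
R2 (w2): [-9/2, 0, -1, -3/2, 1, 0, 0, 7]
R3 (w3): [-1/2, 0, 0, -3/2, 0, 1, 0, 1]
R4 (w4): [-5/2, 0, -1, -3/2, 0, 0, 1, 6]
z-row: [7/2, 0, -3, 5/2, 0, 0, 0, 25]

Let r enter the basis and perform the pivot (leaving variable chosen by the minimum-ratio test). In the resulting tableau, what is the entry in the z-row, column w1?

4

Ratio test on column r — row 1: 5/1 = 5; row 2: entry -1 ≤ 0; row 3: entry 0 ≤ 0; row 4: entry -1 ≤ 0. Minimum is 5 at row 1 (q leaves); pivot element 1.
Divide row 1 by 1; eliminate column r from the other rows.
z-row update in column w1: 5/2 − (-3)·(1/2) = 4.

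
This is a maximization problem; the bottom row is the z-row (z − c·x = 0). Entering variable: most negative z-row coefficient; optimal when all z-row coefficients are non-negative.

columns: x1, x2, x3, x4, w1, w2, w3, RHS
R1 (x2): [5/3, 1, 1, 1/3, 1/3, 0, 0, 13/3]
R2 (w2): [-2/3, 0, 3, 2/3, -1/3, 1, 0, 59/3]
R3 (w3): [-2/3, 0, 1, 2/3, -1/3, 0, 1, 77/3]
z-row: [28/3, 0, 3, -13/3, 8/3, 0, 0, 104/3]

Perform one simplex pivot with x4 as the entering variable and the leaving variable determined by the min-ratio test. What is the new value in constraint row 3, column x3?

-1

Ratio test on column x4 — row 1: (13/3)/(1/3) = 13; row 2: (59/3)/(2/3) = 59/2; row 3: (77/3)/(2/3) = 77/2. Minimum is 13 at row 1 (x2 leaves); pivot element 1/3.
Divide row 1 by 1/3; eliminate column x4 from the other rows.
Row 3 update in column x3: 1 − (2/3)·3 = -1.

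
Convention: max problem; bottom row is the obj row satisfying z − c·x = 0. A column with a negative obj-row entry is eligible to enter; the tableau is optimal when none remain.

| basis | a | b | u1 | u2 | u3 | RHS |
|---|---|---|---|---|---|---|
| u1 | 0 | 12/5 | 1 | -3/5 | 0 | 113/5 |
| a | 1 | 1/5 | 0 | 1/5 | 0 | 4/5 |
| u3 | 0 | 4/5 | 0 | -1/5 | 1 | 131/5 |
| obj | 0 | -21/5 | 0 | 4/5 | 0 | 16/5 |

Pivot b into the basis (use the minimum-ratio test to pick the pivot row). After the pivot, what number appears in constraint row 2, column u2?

Ratio test on column b — row 1: (113/5)/(12/5) = 113/12; row 2: (4/5)/(1/5) = 4; row 3: (131/5)/(4/5) = 131/4. Minimum is 4 at row 2 (a leaves); pivot element 1/5.
Divide row 2 by 1/5; eliminate column b from the other rows.
In the new row 2, the u2 entry is the old entry divided by the pivot: (1/5)/(1/5) = 1.

1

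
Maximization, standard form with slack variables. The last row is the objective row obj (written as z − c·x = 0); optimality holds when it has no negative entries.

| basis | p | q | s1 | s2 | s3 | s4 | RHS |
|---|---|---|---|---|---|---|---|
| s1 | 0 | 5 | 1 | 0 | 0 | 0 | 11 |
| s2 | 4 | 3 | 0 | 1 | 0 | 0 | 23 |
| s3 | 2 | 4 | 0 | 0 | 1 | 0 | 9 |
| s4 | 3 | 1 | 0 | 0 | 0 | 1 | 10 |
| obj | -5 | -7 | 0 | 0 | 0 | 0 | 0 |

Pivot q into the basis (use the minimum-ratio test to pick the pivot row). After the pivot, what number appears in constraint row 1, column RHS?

Ratio test on column q — row 1: 11/5 = 11/5; row 2: 23/3 = 23/3; row 3: 9/4 = 9/4; row 4: 10/1 = 10. Minimum is 11/5 at row 1 (s1 leaves); pivot element 5.
Divide row 1 by 5; eliminate column q from the other rows.
In the new row 1, the RHS entry is the old entry divided by the pivot: 11/5 = 11/5.

11/5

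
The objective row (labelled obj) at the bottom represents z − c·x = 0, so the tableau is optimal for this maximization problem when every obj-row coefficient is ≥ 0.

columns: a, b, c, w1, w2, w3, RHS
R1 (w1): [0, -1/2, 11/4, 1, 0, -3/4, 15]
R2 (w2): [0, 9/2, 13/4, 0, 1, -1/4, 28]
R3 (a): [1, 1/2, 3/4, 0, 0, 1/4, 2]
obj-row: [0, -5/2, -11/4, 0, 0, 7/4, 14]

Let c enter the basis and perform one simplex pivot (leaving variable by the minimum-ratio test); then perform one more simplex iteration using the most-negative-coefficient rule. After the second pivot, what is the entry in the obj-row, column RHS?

Ratio test on column c — row 1: 15/(11/4) = 60/11; row 2: 28/(13/4) = 112/13; row 3: 2/(3/4) = 8/3. Minimum is 8/3 at row 3 (a leaves); pivot element 3/4.
Divide row 3 by 3/4; eliminate column c from the other rows.
Second iteration: most negative obj-row entry is -2/3 in column b, so b enters.
Ratio test on column b — row 1: entry -7/3 ≤ 0; row 2: (58/3)/(7/3) = 58/7; row 3: (8/3)/(2/3) = 4. Minimum is 4 at row 3 (c leaves); pivot element 2/3.
Divide row 3 by 2/3; eliminate column b from the other rows.
After both pivots, the entry at the obj-row, column RHS is 24.

24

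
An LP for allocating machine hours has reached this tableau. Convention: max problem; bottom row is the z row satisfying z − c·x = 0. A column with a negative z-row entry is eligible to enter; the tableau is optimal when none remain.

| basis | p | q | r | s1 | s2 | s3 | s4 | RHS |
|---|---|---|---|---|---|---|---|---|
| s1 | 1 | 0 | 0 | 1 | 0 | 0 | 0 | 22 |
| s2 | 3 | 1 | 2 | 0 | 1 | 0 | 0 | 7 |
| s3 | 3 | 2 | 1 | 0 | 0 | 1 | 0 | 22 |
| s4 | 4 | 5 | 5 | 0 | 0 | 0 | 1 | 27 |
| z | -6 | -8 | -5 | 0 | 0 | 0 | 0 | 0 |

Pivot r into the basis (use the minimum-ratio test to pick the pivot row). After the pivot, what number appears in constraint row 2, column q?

1/2

Ratio test on column r — row 1: entry 0 ≤ 0; row 2: 7/2 = 7/2; row 3: 22/1 = 22; row 4: 27/5 = 27/5. Minimum is 7/2 at row 2 (s2 leaves); pivot element 2.
Divide row 2 by 2; eliminate column r from the other rows.
In the new row 2, the q entry is the old entry divided by the pivot: 1/2 = 1/2.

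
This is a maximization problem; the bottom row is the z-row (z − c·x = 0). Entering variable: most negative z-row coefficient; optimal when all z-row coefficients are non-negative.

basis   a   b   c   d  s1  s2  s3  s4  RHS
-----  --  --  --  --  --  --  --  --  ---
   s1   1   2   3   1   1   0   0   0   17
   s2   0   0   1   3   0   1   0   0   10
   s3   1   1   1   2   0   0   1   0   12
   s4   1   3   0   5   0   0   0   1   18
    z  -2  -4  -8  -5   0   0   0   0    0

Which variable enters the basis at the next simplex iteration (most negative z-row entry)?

c

Negative z-row entries: a: -2, b: -4, c: -8, d: -5.
The most negative is -8 in column c, so c enters.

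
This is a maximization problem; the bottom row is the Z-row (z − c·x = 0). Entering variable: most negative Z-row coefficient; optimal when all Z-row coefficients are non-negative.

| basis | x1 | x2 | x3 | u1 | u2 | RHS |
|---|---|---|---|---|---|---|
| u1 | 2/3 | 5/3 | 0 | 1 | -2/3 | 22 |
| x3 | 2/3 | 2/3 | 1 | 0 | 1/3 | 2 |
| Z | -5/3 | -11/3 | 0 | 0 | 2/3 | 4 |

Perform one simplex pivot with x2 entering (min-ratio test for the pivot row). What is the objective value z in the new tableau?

15

Ratio test on column x2 — row 1: 22/(5/3) = 66/5; row 2: 2/(2/3) = 3. Minimum is 3 at row 2 (x3 leaves); pivot element 2/3.
Pivot on row 2; the Z-row RHS becomes 4 − (-11/3)·3 = 15.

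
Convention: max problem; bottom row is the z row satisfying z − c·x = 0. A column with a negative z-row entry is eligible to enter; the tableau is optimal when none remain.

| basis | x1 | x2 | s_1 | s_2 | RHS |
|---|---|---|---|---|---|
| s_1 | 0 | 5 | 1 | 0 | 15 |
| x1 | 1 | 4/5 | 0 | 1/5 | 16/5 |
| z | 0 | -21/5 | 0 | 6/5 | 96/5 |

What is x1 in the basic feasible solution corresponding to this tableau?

x1 is basic (row 2); its value is the RHS of that row, 16/5.

16/5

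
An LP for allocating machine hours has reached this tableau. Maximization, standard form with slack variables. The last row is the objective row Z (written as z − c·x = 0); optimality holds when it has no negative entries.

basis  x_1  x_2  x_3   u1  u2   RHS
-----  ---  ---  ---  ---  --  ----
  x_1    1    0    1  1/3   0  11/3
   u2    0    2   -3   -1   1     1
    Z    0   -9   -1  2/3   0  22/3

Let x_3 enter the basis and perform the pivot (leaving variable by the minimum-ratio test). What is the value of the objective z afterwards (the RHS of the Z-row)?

11

Ratio test on column x_3 — row 1: (11/3)/1 = 11/3; row 2: entry -3 ≤ 0. Minimum is 11/3 at row 1 (x_1 leaves); pivot element 1.
Pivot on row 1; the Z-row RHS becomes 22/3 − (-1)·(11/3) = 11.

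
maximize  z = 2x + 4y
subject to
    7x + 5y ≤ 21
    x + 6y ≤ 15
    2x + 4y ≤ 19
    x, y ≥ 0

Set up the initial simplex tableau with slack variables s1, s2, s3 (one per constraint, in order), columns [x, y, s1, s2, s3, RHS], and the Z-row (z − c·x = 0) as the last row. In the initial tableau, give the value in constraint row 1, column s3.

Slack s3 belongs to constraint 3; its column is the unit vector e_3, so the entry in row 1 is 0.

0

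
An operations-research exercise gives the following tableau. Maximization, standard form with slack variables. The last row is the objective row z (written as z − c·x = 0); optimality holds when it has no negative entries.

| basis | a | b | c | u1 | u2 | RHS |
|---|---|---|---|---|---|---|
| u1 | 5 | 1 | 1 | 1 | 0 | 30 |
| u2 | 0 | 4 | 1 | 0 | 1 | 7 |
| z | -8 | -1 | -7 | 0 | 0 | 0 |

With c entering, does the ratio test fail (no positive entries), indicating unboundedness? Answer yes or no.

no

Column c has positive entries in row(s) 1, 2, so the ratio test bounds it — not unbounded.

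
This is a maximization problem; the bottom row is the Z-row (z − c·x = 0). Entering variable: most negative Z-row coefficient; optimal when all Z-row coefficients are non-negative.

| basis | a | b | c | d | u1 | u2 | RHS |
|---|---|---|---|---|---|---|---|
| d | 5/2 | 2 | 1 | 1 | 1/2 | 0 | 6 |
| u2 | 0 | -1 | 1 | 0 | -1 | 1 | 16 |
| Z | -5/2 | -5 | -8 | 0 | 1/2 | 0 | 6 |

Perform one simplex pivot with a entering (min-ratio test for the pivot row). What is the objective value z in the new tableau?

Ratio test on column a — row 1: 6/(5/2) = 12/5; row 2: entry 0 ≤ 0. Minimum is 12/5 at row 1 (d leaves); pivot element 5/2.
Pivot on row 1; the Z-row RHS becomes 6 − (-5/2)·(12/5) = 12.

12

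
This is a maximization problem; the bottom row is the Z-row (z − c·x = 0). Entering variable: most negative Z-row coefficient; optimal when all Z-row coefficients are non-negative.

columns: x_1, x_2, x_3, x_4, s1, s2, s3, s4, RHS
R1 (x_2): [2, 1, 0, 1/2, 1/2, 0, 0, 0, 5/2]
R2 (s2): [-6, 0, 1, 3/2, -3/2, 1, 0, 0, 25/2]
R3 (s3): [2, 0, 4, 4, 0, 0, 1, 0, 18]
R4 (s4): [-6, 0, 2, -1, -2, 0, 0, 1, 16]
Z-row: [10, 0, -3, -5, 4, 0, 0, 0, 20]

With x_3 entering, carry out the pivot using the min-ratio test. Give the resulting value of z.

67/2

Ratio test on column x_3 — row 1: entry 0 ≤ 0; row 2: (25/2)/1 = 25/2; row 3: 18/4 = 9/2; row 4: 16/2 = 8. Minimum is 9/2 at row 3 (s3 leaves); pivot element 4.
Pivot on row 3; the Z-row RHS becomes 20 − (-3)·(9/2) = 67/2.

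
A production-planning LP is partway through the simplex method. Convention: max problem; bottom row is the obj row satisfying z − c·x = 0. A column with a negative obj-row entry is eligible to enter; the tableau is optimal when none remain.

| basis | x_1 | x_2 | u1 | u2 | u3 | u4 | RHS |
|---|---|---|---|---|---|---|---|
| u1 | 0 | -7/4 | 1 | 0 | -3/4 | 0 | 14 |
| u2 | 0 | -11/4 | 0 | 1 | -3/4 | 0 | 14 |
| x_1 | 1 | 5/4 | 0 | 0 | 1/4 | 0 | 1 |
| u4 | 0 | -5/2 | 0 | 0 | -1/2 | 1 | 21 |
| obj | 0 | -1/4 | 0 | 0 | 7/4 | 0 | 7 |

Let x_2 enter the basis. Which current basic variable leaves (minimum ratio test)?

Column x_2 entries and ratios — u1: -7/4 ≤ 0, skip; u2: -11/4 ≤ 0, skip; x_1: 1/(5/4) = 4/5; u4: -5/2 ≤ 0, skip.
Smallest ratio is 4/5 in the row of x_1, so x_1 leaves.

x_1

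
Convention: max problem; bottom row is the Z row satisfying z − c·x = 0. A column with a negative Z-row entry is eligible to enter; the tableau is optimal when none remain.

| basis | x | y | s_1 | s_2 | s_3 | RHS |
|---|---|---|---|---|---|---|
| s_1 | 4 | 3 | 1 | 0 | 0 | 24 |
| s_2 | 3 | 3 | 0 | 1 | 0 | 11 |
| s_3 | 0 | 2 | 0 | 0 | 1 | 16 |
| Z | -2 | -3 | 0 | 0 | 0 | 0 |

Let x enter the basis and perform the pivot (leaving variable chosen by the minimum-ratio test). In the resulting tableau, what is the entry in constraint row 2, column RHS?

11/3

Ratio test on column x — row 1: 24/4 = 6; row 2: 11/3 = 11/3; row 3: entry 0 ≤ 0. Minimum is 11/3 at row 2 (s_2 leaves); pivot element 3.
Divide row 2 by 3; eliminate column x from the other rows.
In the new row 2, the RHS entry is the old entry divided by the pivot: 11/3 = 11/3.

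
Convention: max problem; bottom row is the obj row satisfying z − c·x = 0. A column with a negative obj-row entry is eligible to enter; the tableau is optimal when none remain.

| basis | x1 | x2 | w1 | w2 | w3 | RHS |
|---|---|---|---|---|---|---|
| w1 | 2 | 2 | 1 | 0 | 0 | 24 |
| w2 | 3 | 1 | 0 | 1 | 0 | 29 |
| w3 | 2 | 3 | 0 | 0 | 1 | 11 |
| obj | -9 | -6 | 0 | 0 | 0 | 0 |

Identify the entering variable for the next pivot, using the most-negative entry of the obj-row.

x1

Negative obj-row entries: x1: -9, x2: -6.
The most negative is -9 in column x1, so x1 enters.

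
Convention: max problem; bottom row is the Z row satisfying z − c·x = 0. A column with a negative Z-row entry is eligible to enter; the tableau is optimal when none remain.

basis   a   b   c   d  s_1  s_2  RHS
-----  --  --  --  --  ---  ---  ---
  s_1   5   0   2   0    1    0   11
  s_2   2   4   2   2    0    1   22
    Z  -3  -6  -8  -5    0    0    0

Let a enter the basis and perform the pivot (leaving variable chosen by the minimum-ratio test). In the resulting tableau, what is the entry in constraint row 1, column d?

Ratio test on column a — row 1: 11/5 = 11/5; row 2: 22/2 = 11. Minimum is 11/5 at row 1 (s_1 leaves); pivot element 5.
Divide row 1 by 5; eliminate column a from the other rows.
In the new row 1, the d entry is the old entry divided by the pivot: 0/5 = 0.

0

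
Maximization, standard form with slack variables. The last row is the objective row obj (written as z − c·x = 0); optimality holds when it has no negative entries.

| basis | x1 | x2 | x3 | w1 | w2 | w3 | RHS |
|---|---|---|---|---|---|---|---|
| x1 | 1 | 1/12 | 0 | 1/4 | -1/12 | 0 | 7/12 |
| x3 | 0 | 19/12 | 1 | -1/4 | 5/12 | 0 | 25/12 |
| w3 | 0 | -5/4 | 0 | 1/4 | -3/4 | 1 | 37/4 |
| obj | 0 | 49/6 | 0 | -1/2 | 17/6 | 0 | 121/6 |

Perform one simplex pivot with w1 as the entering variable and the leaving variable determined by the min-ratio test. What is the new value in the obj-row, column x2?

25/3

Ratio test on column w1 — row 1: (7/12)/(1/4) = 7/3; row 2: entry -1/4 ≤ 0; row 3: (37/4)/(1/4) = 37. Minimum is 7/3 at row 1 (x1 leaves); pivot element 1/4.
Divide row 1 by 1/4; eliminate column w1 from the other rows.
obj-row update in column x2: 49/6 − (-1/2)·(1/3) = 25/3.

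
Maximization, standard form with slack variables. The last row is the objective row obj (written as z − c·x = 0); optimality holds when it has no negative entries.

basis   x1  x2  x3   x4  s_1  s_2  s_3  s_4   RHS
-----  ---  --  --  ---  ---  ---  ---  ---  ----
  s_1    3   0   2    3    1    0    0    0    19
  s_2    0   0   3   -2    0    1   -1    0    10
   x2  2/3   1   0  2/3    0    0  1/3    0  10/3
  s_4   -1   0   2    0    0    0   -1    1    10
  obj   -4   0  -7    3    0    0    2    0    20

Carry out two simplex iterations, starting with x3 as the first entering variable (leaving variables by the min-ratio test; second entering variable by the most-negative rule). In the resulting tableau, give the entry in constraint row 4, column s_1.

1/3

Ratio test on column x3 — row 1: 19/2 = 19/2; row 2: 10/3 = 10/3; row 3: entry 0 ≤ 0; row 4: 10/2 = 5. Minimum is 10/3 at row 2 (s_2 leaves); pivot element 3.
Divide row 2 by 3; eliminate column x3 from the other rows.
Second iteration: most negative obj-row entry is -4 in column x1, so x1 enters.
Ratio test on column x1 — row 1: (37/3)/3 = 37/9; row 2: entry 0 ≤ 0; row 3: (10/3)/(2/3) = 5; row 4: entry -1 ≤ 0. Minimum is 37/9 at row 1 (s_1 leaves); pivot element 3.
Divide row 1 by 3; eliminate column x1 from the other rows.
After both pivots, the entry at constraint row 4, column s_1 is 1/3.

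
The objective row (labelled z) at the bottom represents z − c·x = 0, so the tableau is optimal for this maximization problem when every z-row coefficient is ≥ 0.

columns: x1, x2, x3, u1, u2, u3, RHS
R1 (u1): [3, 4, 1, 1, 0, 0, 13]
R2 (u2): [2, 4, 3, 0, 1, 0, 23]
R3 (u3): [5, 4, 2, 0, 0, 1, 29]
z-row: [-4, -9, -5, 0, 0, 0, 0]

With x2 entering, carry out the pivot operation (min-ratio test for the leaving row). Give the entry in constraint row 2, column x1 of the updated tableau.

-1

Ratio test on column x2 — row 1: 13/4 = 13/4; row 2: 23/4 = 23/4; row 3: 29/4 = 29/4. Minimum is 13/4 at row 1 (u1 leaves); pivot element 4.
Divide row 1 by 4; eliminate column x2 from the other rows.
Row 2 update in column x1: 2 − 4·(3/4) = -1.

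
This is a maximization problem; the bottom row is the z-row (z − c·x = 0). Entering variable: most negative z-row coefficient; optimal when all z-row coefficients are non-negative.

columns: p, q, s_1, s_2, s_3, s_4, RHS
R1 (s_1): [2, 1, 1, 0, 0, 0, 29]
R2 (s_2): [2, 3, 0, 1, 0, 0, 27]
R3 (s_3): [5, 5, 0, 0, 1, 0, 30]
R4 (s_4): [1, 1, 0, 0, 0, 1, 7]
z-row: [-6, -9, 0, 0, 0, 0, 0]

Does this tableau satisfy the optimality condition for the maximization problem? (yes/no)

The z-row has a negative entry -9 in column q, so it is not optimal.

no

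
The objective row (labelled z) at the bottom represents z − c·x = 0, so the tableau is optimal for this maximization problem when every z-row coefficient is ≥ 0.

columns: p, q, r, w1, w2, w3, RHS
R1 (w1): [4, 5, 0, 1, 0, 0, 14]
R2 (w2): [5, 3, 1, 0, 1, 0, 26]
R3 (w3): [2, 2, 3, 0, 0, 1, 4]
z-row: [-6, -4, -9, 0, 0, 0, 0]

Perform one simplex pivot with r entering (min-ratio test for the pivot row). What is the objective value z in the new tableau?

12

Ratio test on column r — row 1: entry 0 ≤ 0; row 2: 26/1 = 26; row 3: 4/3 = 4/3. Minimum is 4/3 at row 3 (w3 leaves); pivot element 3.
Pivot on row 3; the z-row RHS becomes 0 − (-9)·(4/3) = 12.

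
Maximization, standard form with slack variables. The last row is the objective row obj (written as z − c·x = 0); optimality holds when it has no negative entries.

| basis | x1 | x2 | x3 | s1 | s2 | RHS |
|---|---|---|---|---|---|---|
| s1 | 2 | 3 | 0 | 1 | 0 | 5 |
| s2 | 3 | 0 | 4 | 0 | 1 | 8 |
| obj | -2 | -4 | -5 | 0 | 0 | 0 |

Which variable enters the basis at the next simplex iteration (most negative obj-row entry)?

Negative obj-row entries: x1: -2, x2: -4, x3: -5.
The most negative is -5 in column x3, so x3 enters.

x3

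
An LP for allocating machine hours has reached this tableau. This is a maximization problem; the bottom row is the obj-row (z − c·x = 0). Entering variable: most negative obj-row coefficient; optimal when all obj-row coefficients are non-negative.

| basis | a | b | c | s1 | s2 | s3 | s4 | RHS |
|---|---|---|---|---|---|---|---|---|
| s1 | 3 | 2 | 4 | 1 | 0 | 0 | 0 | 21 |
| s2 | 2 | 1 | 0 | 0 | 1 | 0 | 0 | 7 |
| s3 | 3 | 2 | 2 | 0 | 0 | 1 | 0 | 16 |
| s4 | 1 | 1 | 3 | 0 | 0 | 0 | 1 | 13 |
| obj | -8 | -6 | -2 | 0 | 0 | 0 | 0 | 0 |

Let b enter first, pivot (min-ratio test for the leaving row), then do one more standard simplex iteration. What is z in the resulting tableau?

Ratio test on column b — row 1: 21/2 = 21/2; row 2: 7/1 = 7; row 3: 16/2 = 8; row 4: 13/1 = 13. Minimum is 7 at row 2 (s2 leaves); pivot element 1.
Pivot on row 2; the obj-row RHS becomes 0 − (-6)·7 = 42.
Next entering variable (most negative obj-row entry -2): c.
Ratio test on column c — row 1: 7/4 = 7/4; row 2: entry 0 ≤ 0; row 3: 2/2 = 1; row 4: 6/3 = 2. Minimum is 1 at row 3 (s3 leaves); pivot element 2.
After the second pivot the obj-row RHS is 42 − (-2)·1 = 44.

44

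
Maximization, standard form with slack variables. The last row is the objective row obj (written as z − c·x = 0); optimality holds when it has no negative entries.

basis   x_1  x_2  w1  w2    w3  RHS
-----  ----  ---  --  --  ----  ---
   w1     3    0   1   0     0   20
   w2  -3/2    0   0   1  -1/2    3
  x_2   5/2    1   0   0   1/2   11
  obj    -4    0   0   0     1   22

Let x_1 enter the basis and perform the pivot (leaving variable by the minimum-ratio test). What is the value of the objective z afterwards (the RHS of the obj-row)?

198/5

Ratio test on column x_1 — row 1: 20/3 = 20/3; row 2: entry -3/2 ≤ 0; row 3: 11/(5/2) = 22/5. Minimum is 22/5 at row 3 (x_2 leaves); pivot element 5/2.
Pivot on row 3; the obj-row RHS becomes 22 − (-4)·(22/5) = 198/5.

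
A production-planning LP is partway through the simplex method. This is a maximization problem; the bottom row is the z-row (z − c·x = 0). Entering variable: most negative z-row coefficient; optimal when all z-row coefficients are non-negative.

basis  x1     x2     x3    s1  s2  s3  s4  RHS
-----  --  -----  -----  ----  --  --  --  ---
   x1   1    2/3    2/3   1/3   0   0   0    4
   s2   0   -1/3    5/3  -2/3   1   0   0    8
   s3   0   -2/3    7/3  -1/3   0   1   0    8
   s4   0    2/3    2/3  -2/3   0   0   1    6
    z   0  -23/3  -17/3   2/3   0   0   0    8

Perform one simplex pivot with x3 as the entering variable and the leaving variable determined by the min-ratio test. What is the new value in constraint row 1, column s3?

-2/7

Ratio test on column x3 — row 1: 4/(2/3) = 6; row 2: 8/(5/3) = 24/5; row 3: 8/(7/3) = 24/7; row 4: 6/(2/3) = 9. Minimum is 24/7 at row 3 (s3 leaves); pivot element 7/3.
Divide row 3 by 7/3; eliminate column x3 from the other rows.
Row 1 update in column s3: 0 − (2/3)·(3/7) = -2/7.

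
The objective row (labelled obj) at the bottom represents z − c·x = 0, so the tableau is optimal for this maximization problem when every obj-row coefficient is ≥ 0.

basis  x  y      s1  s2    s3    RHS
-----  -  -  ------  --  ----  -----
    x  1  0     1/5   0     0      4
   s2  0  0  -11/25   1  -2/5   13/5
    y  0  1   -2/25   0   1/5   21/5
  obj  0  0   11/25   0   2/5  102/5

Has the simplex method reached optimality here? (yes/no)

yes

Every obj-row coefficient is ≥ 0, so the tableau is optimal.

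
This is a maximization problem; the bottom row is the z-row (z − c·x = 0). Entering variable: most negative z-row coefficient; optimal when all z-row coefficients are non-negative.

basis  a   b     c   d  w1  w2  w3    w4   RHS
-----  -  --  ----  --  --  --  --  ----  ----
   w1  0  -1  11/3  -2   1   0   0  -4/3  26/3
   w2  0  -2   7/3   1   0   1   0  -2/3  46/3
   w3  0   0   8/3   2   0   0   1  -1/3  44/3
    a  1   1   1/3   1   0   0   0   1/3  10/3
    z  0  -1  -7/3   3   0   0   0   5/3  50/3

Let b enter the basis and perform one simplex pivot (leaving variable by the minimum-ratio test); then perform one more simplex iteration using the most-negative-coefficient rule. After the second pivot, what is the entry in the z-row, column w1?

Ratio test on column b — row 1: entry -1 ≤ 0; row 2: entry -2 ≤ 0; row 3: entry 0 ≤ 0; row 4: (10/3)/1 = 10/3. Minimum is 10/3 at row 4 (a leaves); pivot element 1.
Divide row 4 by 1; eliminate column b from the other rows.
Second iteration: most negative z-row entry is -2 in column c, so c enters.
Ratio test on column c — row 1: 12/4 = 3; row 2: 22/3 = 22/3; row 3: (44/3)/(8/3) = 11/2; row 4: (10/3)/(1/3) = 10. Minimum is 3 at row 1 (w1 leaves); pivot element 4.
Divide row 1 by 4; eliminate column c from the other rows.
After both pivots, the entry at the z-row, column w1 is 1/2.

1/2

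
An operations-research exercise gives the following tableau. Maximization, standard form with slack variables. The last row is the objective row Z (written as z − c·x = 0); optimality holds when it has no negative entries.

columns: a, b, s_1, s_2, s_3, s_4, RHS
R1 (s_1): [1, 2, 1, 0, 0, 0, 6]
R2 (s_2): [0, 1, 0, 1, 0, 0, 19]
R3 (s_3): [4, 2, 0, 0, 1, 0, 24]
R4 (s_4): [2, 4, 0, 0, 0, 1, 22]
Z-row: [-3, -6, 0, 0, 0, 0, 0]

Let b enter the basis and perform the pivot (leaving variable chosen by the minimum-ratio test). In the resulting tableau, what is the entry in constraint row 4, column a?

Ratio test on column b — row 1: 6/2 = 3; row 2: 19/1 = 19; row 3: 24/2 = 12; row 4: 22/4 = 11/2. Minimum is 3 at row 1 (s_1 leaves); pivot element 2.
Divide row 1 by 2; eliminate column b from the other rows.
Row 4 update in column a: 2 − 4·(1/2) = 0.

0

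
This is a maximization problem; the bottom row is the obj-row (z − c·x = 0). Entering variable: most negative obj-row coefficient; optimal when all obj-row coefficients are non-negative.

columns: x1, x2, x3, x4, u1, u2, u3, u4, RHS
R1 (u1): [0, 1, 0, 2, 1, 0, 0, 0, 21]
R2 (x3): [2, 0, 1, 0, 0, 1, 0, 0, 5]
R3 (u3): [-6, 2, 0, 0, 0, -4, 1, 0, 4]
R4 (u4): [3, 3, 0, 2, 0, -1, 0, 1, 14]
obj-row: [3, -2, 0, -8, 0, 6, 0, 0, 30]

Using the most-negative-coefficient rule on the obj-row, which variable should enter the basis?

x4

Negative obj-row entries: x2: -2, x4: -8.
The most negative is -8 in column x4, so x4 enters.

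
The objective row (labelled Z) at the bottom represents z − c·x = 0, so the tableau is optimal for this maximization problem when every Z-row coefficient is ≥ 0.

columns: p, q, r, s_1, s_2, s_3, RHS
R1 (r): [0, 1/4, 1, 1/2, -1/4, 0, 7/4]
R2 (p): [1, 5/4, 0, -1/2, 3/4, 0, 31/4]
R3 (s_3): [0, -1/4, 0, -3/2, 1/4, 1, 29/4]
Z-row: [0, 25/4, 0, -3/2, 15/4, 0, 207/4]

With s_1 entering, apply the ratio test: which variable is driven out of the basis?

r

Column s_1 entries and ratios — r: (7/4)/(1/2) = 7/2; p: -1/2 ≤ 0, skip; s_3: -3/2 ≤ 0, skip.
Smallest ratio is 7/2 in the row of r, so r leaves.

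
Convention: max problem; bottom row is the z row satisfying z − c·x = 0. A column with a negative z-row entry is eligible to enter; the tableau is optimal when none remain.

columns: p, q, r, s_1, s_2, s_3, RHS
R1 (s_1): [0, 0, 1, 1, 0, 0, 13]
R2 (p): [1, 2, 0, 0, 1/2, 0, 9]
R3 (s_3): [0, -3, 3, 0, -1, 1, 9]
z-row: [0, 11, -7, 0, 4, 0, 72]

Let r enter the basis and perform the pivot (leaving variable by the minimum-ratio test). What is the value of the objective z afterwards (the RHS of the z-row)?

Ratio test on column r — row 1: 13/1 = 13; row 2: entry 0 ≤ 0; row 3: 9/3 = 3. Minimum is 3 at row 3 (s_3 leaves); pivot element 3.
Pivot on row 3; the z-row RHS becomes 72 − (-7)·3 = 93.

93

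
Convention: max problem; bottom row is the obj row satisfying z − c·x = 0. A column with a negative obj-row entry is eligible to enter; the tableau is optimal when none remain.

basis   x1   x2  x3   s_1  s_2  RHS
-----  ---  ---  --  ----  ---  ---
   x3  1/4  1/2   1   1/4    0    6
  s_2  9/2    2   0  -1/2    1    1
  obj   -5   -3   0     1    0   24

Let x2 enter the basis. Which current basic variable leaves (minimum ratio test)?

s_2

Column x2 entries and ratios — x3: 6/(1/2) = 12; s_2: 1/2 = 1/2.
Smallest ratio is 1/2 in the row of s_2, so s_2 leaves.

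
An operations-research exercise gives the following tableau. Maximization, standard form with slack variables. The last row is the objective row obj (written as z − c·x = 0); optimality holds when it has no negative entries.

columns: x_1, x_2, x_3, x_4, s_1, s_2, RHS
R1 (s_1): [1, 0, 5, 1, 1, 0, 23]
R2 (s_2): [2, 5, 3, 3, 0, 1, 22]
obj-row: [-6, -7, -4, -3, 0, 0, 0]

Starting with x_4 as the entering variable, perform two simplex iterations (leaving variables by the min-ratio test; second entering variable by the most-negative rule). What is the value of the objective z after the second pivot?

Ratio test on column x_4 — row 1: 23/1 = 23; row 2: 22/3 = 22/3. Minimum is 22/3 at row 2 (s_2 leaves); pivot element 3.
Pivot on row 2; the obj-row RHS becomes 0 − (-3)·(22/3) = 22.
Next entering variable (most negative obj-row entry -4): x_1.
Ratio test on column x_1 — row 1: (47/3)/(1/3) = 47; row 2: (22/3)/(2/3) = 11. Minimum is 11 at row 2 (x_4 leaves); pivot element 2/3.
After the second pivot the obj-row RHS is 22 − (-4)·11 = 66.

66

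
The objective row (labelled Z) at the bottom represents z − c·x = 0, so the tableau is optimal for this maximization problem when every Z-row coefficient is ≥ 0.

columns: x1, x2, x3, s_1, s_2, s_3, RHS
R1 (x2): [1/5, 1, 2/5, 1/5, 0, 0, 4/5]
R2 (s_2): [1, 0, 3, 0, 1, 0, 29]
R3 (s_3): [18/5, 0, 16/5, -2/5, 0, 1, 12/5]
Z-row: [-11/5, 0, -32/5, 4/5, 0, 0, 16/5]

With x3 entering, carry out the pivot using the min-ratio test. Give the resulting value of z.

8

Ratio test on column x3 — row 1: (4/5)/(2/5) = 2; row 2: 29/3 = 29/3; row 3: (12/5)/(16/5) = 3/4. Minimum is 3/4 at row 3 (s_3 leaves); pivot element 16/5.
Pivot on row 3; the Z-row RHS becomes 16/5 − (-32/5)·(3/4) = 8.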